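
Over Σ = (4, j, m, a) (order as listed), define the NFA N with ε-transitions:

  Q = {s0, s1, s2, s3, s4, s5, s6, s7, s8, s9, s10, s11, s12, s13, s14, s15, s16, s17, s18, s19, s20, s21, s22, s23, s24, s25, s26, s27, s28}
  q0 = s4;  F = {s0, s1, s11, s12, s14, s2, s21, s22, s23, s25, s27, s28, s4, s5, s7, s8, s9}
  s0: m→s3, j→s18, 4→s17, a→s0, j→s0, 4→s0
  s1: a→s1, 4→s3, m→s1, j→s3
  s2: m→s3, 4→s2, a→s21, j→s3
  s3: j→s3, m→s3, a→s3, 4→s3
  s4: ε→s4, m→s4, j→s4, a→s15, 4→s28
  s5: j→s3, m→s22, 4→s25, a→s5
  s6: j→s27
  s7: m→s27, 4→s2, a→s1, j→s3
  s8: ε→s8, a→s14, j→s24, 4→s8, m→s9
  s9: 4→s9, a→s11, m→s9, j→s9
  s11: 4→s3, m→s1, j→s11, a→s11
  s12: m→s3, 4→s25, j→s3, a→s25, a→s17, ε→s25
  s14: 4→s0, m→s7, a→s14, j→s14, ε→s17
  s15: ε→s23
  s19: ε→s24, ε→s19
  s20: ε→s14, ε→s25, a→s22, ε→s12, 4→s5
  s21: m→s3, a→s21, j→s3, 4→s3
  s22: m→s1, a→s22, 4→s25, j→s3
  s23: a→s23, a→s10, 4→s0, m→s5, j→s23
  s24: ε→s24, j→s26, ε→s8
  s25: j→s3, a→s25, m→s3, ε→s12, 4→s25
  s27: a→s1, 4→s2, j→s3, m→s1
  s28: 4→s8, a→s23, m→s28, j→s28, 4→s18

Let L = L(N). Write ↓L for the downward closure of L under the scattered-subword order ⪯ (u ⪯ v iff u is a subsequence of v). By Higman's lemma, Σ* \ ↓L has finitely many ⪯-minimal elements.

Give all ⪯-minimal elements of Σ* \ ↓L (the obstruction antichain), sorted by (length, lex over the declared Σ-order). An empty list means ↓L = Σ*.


|Q|=29, |F|=17, |δ|=94 (13 ε).
min D↑ (17 st, q0=0, F={8}): 0:4→1,j→0,m→0,a→2 1:4→3,j→1,m→1,a→2 2:4→4,j→2,m→5,a→2 3:4→3,j→3,m→6,a→7 4:4→4,j→4,m→8,a→4 5:4→9,j→8,m→10,a→5 6:4→6,j→6,m→6,a→11 7:4→4,j→7,m→12,a→7 8:4→8,j→8,m→8,a→8 9:4→9,j→8,m→8,a→9 10:4→9,j→8,m→13,a→10 11:4→8,j→11,m→13,a→11 12:4→14,j→8,m→15,a→13 13:4→8,j→8,m→13,a→13 14:4→14,j→8,m→8,a→16 15:4→14,j→8,m→13,a→13 16:4→8,j→8,m→8,a→16.
'a4m': |S_i|=[24, 18, 8, 1] end={s3} — reject; 3/3 deletions ∈↓L.
'amj': |S_i|=[24, 18, 11, 1] end={s3} ∉↓L; 3/3 del acc.
'44ma4': N↓-sim [24, 22, 17, 8, 4, 1] end={s3} — reject; 5/5 del acc.
'ammm4': N↓-sim [24, 18, 11, 9, 2, 1] end={s3} — reject; 5/5 single-dels accept.
4 obstructions.

min(Σ*\↓L) = [a4m, amj, 44ma4, ammm4].


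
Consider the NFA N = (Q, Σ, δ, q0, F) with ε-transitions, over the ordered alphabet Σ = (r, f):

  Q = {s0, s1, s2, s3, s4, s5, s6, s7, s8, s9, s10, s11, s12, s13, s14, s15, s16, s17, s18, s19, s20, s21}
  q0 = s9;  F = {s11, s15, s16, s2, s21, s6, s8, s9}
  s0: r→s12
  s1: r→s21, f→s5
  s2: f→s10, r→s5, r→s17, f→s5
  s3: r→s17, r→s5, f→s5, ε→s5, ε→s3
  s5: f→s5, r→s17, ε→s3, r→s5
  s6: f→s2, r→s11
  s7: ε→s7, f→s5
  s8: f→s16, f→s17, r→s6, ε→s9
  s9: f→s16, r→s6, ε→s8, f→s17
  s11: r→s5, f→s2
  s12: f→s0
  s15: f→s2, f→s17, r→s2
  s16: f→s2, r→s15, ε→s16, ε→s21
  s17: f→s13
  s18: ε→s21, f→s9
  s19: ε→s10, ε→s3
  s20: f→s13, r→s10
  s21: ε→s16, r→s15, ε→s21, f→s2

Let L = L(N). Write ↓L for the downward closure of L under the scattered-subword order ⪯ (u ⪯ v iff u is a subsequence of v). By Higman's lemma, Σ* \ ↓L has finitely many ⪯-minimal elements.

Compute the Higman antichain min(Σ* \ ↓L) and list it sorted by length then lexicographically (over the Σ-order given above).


A = [rrr, rfr, rff, ffr, fff, frrf].

|Q|=22, |F|=8, |δ|=49 (13 ε).
min D↑ (7 st, q0=0, F={6}): 0:r→1,f→2 1:r→3,f→4 2:r→5,f→4 3:r→6,f→4 4:r→6,f→6 5:r→4,f→4 6:r→6,f→6.
'rrr': |S_i|=[13, 9, 7, 4] end={s13,s17,s3,s5} ∉↓L; 3/3 deletions ∈↓L.
'rfr': N↓-sim [13, 9, 6, 4] end={s13,s17,s3,s5} rej; 3/3 single-dels accept.
'rff': run [13, 9, 6, 5] end={s10,s13,s17,s3,s5} ∉↓L; 3/3 del acc.
'ffr': N↓-sim [13, 9, 6, 4] end={s13,s17,s3,s5} — reject; 3/3 del acc.
'fff': run [13, 9, 6, 5] end={s10,s13,s17,s3,s5} — reject; 3/3 del acc.
'frrf': N↓-sim [13, 9, 7, 6, 5] end={s10,s13,s17,s3,s5} — reject; 4/4 del acc.
6 minimals (antichain).


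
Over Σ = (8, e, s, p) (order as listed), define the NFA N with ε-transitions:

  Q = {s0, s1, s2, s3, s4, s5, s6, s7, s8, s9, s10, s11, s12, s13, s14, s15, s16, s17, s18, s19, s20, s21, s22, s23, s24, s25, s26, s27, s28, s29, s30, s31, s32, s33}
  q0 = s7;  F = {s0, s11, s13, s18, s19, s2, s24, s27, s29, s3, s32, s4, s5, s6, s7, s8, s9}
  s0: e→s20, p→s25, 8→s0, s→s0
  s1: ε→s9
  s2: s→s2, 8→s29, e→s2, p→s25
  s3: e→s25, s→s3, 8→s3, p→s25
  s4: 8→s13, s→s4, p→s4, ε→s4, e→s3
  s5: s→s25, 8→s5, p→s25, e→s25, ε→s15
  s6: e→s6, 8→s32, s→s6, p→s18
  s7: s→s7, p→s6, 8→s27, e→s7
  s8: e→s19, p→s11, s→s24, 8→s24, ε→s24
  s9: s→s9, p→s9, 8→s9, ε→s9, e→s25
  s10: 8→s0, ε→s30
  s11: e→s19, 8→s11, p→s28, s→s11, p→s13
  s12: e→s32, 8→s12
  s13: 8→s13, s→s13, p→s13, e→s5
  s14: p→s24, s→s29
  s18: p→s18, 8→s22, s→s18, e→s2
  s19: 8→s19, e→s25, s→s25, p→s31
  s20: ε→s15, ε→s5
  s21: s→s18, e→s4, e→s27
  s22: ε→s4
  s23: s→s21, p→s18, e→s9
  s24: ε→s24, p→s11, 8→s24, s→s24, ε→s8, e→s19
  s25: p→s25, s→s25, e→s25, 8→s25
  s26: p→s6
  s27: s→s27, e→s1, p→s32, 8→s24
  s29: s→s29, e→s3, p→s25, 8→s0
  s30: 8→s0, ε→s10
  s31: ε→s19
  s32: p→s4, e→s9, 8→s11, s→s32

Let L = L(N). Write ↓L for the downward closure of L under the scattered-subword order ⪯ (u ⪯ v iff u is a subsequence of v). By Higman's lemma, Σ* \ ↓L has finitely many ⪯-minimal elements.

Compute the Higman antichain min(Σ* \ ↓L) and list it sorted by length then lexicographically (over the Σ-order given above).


A = [8ee, 88es, ppep].

|Q|=34, |F|=17, |δ|=99 (13 ε).
min D↑ (17 st, q0=0, F={9}): 0:8→1,e→0,s→0,p→2 1:8→3,e→4,s→1,p→5 2:8→5,e→2,s→2,p→6 3:8→3,e→7,s→3,p→8 4:8→4,e→9,s→4,p→4 5:8→8,e→4,s→5,p→10 6:8→10,e→11,s→6,p→6 7:8→7,e→9,s→9,p→7 8:8→8,e→7,s→8,p→12 9:8→9,e→9,s→9,p→9 10:8→12,e→13,s→10,p→10 11:8→14,e→11,s→11,p→9 12:8→12,e→15,s→12,p→12 13:8→13,e→9,s→13,p→9 14:8→16,e→13,s→14,p→9 15:8→15,e→9,s→9,p→9 16:8→16,e→15,s→16,p→9.
'8ee': run [24, 20, 9, 1] end={s25} rej; 3/3 single-dels accept.
'88es': |S_i|=[24, 20, 14, 6, 1] end={s25} rej; 4/4 del acc.
'ppep': N↓-sim [24, 19, 16, 8, 1] end={s25} — reject; 4/4 single-dels accept.
3 minimals (antichain).


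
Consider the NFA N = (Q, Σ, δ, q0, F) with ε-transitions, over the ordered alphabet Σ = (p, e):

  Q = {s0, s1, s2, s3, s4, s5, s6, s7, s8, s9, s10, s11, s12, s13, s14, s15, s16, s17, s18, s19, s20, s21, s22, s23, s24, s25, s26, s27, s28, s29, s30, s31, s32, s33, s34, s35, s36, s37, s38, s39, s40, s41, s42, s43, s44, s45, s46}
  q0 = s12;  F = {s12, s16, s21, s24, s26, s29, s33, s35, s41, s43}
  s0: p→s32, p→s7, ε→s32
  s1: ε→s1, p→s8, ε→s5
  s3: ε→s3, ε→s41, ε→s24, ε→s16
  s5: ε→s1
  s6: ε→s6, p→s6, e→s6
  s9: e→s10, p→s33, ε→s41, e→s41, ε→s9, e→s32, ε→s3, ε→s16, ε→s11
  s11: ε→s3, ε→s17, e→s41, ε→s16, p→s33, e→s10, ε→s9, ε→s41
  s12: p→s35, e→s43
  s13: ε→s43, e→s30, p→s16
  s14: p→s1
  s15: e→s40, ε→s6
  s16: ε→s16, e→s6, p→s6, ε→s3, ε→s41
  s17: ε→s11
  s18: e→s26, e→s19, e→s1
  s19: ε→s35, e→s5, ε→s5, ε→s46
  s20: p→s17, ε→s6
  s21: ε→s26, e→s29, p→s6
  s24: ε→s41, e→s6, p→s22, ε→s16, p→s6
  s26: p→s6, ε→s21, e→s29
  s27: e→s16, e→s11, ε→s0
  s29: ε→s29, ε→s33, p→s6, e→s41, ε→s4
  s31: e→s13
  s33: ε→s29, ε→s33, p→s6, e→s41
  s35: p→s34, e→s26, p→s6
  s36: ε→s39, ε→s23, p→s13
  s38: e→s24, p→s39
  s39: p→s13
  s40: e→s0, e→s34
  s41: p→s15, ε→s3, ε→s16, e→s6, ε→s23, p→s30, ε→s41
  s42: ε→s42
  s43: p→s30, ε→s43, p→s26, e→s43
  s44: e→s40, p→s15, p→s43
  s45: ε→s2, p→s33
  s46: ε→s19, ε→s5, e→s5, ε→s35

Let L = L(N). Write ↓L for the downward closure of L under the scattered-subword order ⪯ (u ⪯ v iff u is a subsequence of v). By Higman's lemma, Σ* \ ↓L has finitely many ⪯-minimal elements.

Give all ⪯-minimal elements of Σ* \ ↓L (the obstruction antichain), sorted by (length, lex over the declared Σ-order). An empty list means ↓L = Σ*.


Antichain: [pp, peeee, epeee].

|Q|=47, |F|=10, |δ|=110 (51 ε).
min D↑ (7 st, q0=0, F={3}): 0:p→1,e→2 1:p→3,e→4 2:p→4,e→2 3:p→3,e→3 4:p→3,e→5 5:p→3,e→6 6:p→3,e→3 [Hopcroft].
'pp': run [22, 20, 9] end={s0,s15,s22,s30,s32,s34,s40,s6,s7} — reject; 2/2 single-dels accept.
'peeee': run [22, 20, 19, 17, 14, 6] end={s0,s32,s34,s40,s6,s7} ∉↓L; 5/5 deletions ∈↓L.
'epeee': N↓-sim [22, 20, 19, 17, 14, 6] end={s0,s32,s34,s40,s6,s7} ∉↓L; 5/5 deletions ∈↓L.
3 obstructions.


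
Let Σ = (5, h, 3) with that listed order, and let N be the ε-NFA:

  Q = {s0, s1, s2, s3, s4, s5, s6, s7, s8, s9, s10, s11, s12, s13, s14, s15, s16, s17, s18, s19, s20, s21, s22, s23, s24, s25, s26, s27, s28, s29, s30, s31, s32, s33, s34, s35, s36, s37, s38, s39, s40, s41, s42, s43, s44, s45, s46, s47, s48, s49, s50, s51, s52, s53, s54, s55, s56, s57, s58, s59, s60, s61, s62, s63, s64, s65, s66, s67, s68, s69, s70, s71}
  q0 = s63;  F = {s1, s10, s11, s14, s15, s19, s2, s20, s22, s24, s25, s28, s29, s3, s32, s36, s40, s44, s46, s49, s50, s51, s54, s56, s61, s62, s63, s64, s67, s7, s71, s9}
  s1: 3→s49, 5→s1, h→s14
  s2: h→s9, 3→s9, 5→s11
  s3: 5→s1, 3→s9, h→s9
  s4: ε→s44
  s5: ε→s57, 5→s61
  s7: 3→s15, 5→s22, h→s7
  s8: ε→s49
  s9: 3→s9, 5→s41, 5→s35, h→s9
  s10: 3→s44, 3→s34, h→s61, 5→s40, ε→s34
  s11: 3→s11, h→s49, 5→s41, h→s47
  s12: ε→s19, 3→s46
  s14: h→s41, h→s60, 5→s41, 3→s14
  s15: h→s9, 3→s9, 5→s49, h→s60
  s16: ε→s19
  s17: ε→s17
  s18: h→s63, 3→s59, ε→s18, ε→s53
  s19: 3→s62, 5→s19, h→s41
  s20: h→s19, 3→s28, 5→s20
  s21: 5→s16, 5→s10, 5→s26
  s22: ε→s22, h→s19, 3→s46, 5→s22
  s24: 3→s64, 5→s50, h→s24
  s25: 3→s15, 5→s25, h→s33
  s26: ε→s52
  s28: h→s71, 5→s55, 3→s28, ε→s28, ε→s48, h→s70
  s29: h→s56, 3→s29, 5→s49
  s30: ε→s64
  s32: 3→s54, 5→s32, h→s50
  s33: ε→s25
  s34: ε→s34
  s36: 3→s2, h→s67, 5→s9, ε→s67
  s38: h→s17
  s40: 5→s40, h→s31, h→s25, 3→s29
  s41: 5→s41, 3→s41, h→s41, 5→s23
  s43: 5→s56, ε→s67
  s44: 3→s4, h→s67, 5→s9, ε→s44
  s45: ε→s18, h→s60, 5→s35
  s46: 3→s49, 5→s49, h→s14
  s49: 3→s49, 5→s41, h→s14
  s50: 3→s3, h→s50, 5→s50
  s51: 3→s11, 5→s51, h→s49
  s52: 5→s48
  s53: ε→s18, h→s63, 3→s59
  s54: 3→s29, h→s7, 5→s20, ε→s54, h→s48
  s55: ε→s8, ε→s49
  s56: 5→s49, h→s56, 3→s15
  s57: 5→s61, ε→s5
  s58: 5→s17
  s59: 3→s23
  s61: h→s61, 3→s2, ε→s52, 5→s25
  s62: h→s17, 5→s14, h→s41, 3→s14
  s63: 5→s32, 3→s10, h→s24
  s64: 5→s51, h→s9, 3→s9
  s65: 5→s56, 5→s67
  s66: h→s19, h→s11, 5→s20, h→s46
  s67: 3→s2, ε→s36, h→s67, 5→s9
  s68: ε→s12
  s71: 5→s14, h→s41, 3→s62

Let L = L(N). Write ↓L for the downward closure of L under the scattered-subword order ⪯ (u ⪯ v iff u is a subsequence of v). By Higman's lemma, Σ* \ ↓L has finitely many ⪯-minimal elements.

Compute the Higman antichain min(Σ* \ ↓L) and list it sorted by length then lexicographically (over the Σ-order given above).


min(Σ*\↓L) = [h3h5, h335, 3355, 535hh, h35hhh].

|Q|=72, |F|=32, |δ|=160 (28 ε).
min D↑ (32 st, q0=0, F={27}): 0:5→1,h→2,3→3 1:5→1,h→4,3→5 2:5→4,h→2,3→6 3:5→7,h→8,3→9 4:5→4,h→4,3→10 5:5→11,h→12,3→13 6:5→14,h→15,3→15 7:5→7,h→16,3→13 8:5→16,h→8,3→17 9:5→15,h→18,3→9 10:5→19,h→15,3→15 11:5→11,h→20,3→21 12:5→22,h→12,3→23 13:5→24,h→25,3→13 14:5→14,h→24,3→26 15:5→27,h→15,3→15 16:5→16,h→16,3→23 17:5→26,h→15,3→15 18:5→15,h→18,3→17 19:5→19,h→28,3→24 20:5→20,h→27,3→29 21:5→24,h→30,3→21 22:5→22,h→20,3→31 23:5→24,h→15,3→15 24:5→27,h→28,3→24 25:5→24,h→25,3→23 26:5→27,h→24,3→26 27:5→27,h→27,3→27 28:5→27,h→27,3→28 29:5→28,h→27,3→28 30:5→28,h→27,3→29 31:5→24,h→28,3→24.
'h3h5': N↓-sim [47, 34, 18, 9, 3] end={s23,s35,s41} — reject; 4/4 deletions ∈↓L.
'h335': N↓-sim [47, 34, 18, 9, 3] end={s23,s35,s41} ∉↓L; 4/4 single-dels accept.
'3355': N↓-sim [47, 43, 27, 11, 3] end={s23,s35,s41} ∉↓L; 4/4 del acc.
'535hh': N↓-sim [47, 35, 28, 19, 9, 4] end={s17,s23,s41,s60} ∉↓L; 5/5 del acc.
'h35hhh': run [47, 34, 18, 10, 6, 4, 3] end={s23,s41,s60} ∉↓L; 6/6 single-dels accept.
5 minimals (antichain).


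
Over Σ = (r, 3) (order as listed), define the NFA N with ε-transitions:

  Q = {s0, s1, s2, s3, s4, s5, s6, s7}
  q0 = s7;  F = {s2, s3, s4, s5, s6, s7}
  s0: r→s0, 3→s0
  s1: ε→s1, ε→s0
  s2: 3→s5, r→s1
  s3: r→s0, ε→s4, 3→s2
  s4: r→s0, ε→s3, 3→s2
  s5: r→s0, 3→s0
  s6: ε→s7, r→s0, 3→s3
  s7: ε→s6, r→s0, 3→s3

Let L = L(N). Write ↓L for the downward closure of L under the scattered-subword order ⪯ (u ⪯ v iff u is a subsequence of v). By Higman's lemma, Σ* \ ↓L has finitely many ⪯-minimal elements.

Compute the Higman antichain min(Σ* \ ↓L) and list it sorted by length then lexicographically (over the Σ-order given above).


min(Σ*\↓L) = [r, 3333].

|Q|=8, |F|=6, |δ|=20 (6 ε).
min D↑ (5 st, q0=0, F={1}): 0:r→1,3→2 1:r→1,3→1 2:r→1,3→3 3:r→1,3→4 4:r→1,3→1 [Hopcroft].
'r': |S_i|=[8, 2] end={s0,s1} rej; 1/1 del acc.
'3333': run [8, 6, 4, 2, 1] end={s0} — reject; 4/4 del acc.
2 words, ⪯-incomp.


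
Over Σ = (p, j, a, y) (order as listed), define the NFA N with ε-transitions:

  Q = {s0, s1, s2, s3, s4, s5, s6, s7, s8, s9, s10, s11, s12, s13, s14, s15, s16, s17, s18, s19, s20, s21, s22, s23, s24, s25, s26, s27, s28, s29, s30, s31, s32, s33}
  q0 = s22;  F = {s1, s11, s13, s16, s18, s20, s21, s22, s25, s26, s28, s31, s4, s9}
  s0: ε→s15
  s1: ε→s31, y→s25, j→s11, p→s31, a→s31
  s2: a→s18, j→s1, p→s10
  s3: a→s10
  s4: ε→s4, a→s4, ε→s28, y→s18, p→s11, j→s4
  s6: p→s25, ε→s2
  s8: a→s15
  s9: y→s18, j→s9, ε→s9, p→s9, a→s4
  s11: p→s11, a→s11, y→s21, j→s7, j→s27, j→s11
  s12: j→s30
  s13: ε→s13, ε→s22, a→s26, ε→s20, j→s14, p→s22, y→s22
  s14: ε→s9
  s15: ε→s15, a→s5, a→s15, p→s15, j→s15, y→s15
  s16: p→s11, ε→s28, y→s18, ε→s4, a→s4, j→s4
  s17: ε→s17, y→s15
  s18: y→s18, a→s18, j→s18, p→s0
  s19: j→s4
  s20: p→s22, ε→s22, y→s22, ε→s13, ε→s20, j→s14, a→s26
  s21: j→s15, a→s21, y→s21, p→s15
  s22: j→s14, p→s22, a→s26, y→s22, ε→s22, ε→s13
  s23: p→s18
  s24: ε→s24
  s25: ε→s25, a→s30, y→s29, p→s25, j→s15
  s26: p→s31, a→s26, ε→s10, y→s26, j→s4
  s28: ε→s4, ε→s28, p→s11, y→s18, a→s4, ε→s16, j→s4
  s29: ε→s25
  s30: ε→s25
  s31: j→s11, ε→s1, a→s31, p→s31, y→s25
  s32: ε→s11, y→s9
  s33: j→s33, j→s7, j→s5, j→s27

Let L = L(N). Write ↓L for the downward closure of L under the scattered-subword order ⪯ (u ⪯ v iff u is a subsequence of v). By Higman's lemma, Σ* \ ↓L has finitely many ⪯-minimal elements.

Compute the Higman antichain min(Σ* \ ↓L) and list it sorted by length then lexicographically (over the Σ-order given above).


A = [jyp, apyj].

|Q|=34, |F|=14, |δ|=107 (29 ε).
min D↑ (10 st, q0=0, F={7}): 0:p→0,j→1,a→2,y→0 1:p→1,j→1,a→3,y→4 2:p→5,j→3,a→2,y→2 3:p→6,j→3,a→3,y→4 4:p→7,j→4,a→4,y→4 5:p→5,j→6,a→5,y→8 6:p→6,j→6,a→6,y→9 7:p→7,j→7,a→7,y→7 8:p→8,j→7,a→8,y→8 9:p→7,j→7,a→9,y→9 (ε-aug+det+¬).
'jyp': N↓-sim [23, 13, 5, 3] end={s0,s15,s5} rej; 3/3 deletions ∈↓L.
'apyj': |S_i|=[23, 18, 12, 6, 2] end={s15,s5} rej; 4/4 del acc.
2 obstructions.


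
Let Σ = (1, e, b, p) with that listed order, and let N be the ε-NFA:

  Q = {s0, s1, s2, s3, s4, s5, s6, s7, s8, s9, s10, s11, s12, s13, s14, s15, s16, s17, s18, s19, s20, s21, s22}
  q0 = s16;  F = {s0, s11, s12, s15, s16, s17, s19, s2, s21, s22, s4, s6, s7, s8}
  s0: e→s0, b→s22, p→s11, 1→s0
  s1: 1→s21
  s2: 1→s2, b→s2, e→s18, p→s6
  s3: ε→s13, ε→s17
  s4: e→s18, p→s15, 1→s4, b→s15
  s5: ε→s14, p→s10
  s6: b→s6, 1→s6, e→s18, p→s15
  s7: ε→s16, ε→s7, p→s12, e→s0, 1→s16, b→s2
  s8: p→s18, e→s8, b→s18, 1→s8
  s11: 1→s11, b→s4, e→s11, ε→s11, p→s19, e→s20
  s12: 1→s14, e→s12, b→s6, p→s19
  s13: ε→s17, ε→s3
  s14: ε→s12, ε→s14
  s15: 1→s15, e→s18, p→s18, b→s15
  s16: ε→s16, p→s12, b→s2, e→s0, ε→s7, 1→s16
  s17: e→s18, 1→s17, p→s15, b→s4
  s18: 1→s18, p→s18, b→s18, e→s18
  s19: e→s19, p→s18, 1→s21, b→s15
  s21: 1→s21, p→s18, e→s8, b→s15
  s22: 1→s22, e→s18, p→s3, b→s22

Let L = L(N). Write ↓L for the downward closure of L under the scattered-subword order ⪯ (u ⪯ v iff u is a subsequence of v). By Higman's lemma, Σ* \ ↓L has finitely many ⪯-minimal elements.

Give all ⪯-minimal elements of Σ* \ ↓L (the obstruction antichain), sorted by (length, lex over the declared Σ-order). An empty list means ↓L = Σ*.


min(Σ*\↓L) = [be, ppp, epbbp, pp1eb].

|Q|=23, |F|=14, |δ|=75 (12 ε).
min D↑ (14 st, q0=0, F={6}): 0:1→0,e→1,b→2,p→3 1:1→1,e→1,b→4,p→5 2:1→2,e→6,b→2,p→7 3:1→3,e→3,b→7,p→8 4:1→4,e→6,b→4,p→9 5:1→5,e→5,b→10,p→8 6:1→6,e→6,b→6,p→6 7:1→7,e→6,b→7,p→11 8:1→12,e→8,b→11,p→6 9:1→9,e→6,b→10,p→11 10:1→10,e→6,b→11,p→11 11:1→11,e→6,b→11,p→6 12:1→12,e→13,b→11,p→6 13:1→13,e→13,b→6,p→6 (ε-aug+det+¬).
'be': N↓-sim [19, 9, 1] end={s18} ∉↓L; 2/2 del acc.
'ppp': N↓-sim [19, 14, 5, 1] end={s18} ∉↓L; 3/3 del acc.
'epbbp': |S_i|=[19, 16, 11, 3, 2, 1] end={s18} ∉↓L; 5/5 single-dels accept.
'pp1eb': N↓-sim [19, 14, 5, 4, 2, 1] end={s18} rej; 5/5 del acc.
4 words, ⪯-incomp.


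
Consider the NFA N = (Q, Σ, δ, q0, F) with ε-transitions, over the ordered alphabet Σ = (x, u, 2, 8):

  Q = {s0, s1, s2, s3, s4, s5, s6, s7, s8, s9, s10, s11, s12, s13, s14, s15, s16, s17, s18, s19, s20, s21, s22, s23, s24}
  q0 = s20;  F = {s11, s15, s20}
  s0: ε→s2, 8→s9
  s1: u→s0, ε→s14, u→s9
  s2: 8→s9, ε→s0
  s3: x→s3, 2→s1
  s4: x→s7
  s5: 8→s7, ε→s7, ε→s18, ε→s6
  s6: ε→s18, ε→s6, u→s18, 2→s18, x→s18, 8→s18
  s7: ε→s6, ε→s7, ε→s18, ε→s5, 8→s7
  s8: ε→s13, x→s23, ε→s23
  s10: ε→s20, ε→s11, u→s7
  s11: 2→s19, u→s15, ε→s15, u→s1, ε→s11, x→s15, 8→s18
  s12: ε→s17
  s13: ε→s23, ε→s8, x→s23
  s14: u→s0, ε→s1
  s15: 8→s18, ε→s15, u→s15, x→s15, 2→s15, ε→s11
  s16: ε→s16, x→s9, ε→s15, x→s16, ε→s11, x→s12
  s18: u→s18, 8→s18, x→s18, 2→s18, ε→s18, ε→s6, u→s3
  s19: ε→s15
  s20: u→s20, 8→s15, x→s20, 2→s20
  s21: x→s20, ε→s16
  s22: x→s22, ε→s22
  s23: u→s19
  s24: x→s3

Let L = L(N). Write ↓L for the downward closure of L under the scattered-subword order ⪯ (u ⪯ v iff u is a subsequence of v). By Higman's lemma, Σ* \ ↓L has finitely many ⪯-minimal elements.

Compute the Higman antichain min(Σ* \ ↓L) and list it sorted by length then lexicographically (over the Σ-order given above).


A = [88].

|Q|=25, |F|=3, |δ|=74 (32 ε).
min D↑ (3 st, q0=0, F={2}): 0:x→0,u→0,2→0,8→1 1:x→1,u→1,2→1,8→2 2:x→2,u→2,2→2,8→2.
'88': N↓-sim [12, 11, 8] end={s0,s1,s14,s18,s2,s3,s6,s9} ∉↓L; 2/2 del acc.
1 obstructions.


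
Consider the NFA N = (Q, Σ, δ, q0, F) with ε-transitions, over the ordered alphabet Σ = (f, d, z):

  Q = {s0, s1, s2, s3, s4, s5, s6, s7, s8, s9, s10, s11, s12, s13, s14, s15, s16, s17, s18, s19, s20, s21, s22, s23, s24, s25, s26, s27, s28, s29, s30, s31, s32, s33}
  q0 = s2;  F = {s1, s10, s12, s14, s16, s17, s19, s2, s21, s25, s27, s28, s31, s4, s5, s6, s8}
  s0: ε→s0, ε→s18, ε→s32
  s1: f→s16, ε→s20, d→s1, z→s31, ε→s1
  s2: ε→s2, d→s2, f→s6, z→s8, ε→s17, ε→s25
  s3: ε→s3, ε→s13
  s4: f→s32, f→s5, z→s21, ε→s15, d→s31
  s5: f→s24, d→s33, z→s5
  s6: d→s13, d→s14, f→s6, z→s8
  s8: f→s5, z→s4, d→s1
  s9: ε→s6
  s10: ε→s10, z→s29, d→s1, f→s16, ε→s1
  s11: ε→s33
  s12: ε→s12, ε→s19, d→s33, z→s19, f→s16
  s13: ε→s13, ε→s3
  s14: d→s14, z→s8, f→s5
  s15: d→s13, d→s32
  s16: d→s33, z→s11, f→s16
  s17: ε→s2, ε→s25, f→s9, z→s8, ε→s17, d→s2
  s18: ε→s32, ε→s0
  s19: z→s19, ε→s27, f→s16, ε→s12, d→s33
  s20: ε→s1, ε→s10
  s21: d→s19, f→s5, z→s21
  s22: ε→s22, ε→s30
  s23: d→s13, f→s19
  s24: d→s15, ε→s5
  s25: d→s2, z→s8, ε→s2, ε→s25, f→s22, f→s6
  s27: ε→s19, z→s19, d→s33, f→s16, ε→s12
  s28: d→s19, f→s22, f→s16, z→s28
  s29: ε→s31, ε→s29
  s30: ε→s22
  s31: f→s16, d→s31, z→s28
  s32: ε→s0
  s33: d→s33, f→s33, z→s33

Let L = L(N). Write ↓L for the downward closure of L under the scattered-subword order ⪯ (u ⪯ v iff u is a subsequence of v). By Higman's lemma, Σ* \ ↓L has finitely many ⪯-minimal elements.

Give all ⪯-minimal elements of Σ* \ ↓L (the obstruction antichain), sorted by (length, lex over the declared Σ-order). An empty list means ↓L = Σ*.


|Q|=34, |F|=17, |δ|=102 (39 ε).
min D↑ (13 st, q0=0, F={7}): 0:f→1,d→0,z→2 1:f→1,d→3,z→2 2:f→4,d→5,z→6 3:f→4,d→3,z→2 4:f→4,d→7,z→4 5:f→8,d→5,z→9 6:f→4,d→9,z→10 7:f→7,d→7,z→7 8:f→8,d→7,z→7 9:f→8,d→9,z→11 10:f→4,d→12,z→10 11:f→8,d→12,z→11 12:f→8,d→7,z→12 (ε-aug+det+¬).
'zfd': |S_i|=[31, 25, 13, 7] end={s0,s13,s15,s18,s3,s32,s33} ∉↓L; 3/3 deletions ∈↓L.
'fdfd': run [31, 28, 26, 13, 7] end={s0,s13,s15,s18,s3,s32,s33} — reject; 4/4 deletions ∈↓L.
'zdfz': |S_i|=[31, 25, 20, 5, 2] end={s11,s33} ∉↓L; 4/4 del acc.
'zzzdd': |S_i|=[31, 25, 21, 18, 12, 6] end={s0,s13,s18,s3,s32,s33} rej; 5/5 single-dels accept.
4 words, ⪯-incomp.

min(Σ*\↓L) = [zfd, fdfd, zdfz, zzzdd].


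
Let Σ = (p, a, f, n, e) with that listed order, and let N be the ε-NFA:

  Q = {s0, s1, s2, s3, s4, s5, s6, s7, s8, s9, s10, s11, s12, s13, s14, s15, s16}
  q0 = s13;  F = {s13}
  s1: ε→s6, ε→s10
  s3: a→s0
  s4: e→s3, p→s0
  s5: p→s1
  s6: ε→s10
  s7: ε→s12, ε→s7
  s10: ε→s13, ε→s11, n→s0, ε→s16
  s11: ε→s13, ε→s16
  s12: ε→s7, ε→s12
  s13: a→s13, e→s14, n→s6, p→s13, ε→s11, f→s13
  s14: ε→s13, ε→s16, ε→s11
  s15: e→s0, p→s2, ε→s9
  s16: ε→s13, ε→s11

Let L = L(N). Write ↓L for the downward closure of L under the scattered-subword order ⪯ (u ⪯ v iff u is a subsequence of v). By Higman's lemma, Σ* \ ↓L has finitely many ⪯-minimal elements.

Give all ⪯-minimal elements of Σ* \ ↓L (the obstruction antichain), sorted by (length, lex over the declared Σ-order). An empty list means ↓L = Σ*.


|Q|=17, |F|=1, |δ|=31 (19 ε).
min D↑ (1 st, q0=0, F={}): 0:p→0,a→0,f→0,n→0,e→0.
L(D↑) = ∅ ⇒ ↓L = Σ*.

A = [].


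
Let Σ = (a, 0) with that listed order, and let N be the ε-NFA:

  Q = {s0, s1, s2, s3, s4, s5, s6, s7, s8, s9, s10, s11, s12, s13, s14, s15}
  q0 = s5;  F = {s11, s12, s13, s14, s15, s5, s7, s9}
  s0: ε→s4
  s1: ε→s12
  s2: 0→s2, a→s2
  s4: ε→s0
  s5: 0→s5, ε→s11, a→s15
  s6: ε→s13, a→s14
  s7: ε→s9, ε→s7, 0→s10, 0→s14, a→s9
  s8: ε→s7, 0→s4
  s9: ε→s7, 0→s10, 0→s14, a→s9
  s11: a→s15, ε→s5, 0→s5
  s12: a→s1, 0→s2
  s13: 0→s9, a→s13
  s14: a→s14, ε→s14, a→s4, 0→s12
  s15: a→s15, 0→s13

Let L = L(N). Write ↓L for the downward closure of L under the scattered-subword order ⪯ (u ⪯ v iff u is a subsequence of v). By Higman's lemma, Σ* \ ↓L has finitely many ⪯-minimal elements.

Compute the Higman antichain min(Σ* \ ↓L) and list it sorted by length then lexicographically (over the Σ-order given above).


|Q|=16, |F|=8, |δ|=34 (11 ε).
min D↑ (7 st, q0=0, F={6}): 0:a→1,0→0 1:a→1,0→2 2:a→2,0→3 3:a→3,0→4 4:a→4,0→5 5:a→5,0→6 6:a→6,0→6.
'a00000': |S_i|=[13, 11, 10, 9, 7, 3, 1] end={s2} — reject; 6/6 deletions ∈↓L.
1 minimals (antichain).

Antichain: [a00000].


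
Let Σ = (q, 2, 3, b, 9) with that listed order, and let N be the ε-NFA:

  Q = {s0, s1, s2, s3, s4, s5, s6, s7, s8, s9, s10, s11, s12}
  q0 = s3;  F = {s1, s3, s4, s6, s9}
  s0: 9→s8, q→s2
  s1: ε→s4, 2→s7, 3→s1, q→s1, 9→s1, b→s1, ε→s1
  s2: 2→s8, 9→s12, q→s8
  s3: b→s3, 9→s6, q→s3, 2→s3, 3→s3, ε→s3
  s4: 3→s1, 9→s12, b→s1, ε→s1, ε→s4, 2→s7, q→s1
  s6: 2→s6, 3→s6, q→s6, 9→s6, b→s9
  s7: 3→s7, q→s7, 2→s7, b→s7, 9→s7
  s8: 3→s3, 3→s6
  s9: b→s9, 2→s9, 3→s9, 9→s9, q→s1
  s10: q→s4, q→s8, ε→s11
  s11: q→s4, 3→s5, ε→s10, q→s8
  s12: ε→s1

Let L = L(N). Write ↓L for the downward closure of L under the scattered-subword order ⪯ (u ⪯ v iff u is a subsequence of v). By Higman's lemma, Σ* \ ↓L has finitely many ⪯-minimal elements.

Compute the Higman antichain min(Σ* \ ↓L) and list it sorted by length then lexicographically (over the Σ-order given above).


|Q|=13, |F|=5, |δ|=50 (8 ε).
min D↑ (5 st, q0=0, F={4}): 0:q→0,2→0,3→0,b→0,9→1 1:q→1,2→1,3→1,b→2,9→1 2:q→3,2→2,3→2,b→2,9→2 3:q→3,2→4,3→3,b→3,9→3 4:q→4,2→4,3→4,b→4,9→4 (ε-aug+det+¬).
'9bq2': |S_i|=[7, 6, 5, 4, 1] end={s7} rej; 4/4 del acc.
1 minimals (antichain).

Antichain: [9bq2].


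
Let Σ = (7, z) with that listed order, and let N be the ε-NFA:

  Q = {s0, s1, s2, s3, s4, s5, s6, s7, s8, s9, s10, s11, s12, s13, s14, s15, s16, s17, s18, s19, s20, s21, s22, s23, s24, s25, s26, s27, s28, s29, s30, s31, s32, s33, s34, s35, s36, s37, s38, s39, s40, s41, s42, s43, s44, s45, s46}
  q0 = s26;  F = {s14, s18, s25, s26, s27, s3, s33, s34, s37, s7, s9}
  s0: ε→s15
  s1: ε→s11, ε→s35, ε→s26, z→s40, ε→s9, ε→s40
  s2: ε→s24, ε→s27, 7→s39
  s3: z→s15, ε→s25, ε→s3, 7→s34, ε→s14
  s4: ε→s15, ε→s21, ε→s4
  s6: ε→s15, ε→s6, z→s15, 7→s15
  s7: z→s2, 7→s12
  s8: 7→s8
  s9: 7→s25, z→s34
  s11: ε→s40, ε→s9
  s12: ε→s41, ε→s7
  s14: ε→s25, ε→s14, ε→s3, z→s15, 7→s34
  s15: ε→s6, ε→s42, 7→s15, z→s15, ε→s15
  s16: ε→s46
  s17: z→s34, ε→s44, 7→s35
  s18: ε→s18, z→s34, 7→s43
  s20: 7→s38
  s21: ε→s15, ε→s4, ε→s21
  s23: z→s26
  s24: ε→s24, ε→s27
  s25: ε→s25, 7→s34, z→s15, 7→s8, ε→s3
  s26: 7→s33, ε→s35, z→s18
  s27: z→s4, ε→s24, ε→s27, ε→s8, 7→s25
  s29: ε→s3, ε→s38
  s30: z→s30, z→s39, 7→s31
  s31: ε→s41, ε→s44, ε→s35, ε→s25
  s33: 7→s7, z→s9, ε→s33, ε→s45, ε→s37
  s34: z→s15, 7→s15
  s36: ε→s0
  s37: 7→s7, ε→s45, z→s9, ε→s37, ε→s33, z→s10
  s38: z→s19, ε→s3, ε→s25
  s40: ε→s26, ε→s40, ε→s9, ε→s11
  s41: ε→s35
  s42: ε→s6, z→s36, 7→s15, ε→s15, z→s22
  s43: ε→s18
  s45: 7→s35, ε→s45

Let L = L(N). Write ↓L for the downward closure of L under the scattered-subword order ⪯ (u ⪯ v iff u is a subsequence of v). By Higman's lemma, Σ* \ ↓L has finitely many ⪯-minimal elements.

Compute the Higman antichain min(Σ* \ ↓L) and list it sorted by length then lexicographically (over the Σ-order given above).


|Q|=47, |F|=11, |δ|=107 (64 ε).
min D↑ (9 st, q0=0, F={8}): 0:7→1,z→2 1:7→3,z→4 2:7→2,z→5 3:7→3,z→6 4:7→7,z→5 5:7→8,z→8 6:7→7,z→8 7:7→5,z→8 8:7→8,z→8.
'zz7': N↓-sim [29, 21, 9, 6] end={s0,s15,s22,s36,s42,s6} ∉↓L; 3/3 single-dels accept.
'zzz': |S_i|=[29, 21, 9, 6] end={s0,s15,s22,s36,s42,s6} — reject; 3/3 del acc.
'77zz': N↓-sim [29, 28, 23, 17, 8] end={s0,s15,s21,s22,s36,s4,s42,s6} rej; 4/4 del acc.
'7z7z': |S_i|=[29, 28, 19, 12, 6] end={s0,s15,s22,s36,s42,s6} ∉↓L; 4/4 single-dels accept.
'7z777': N↓-sim [29, 28, 19, 12, 8, 7] end={s0,s15,s22,s36,s42,s6,s8} — reject; 5/5 deletions ∈↓L.
5 minimals (antichain).

Antichain: [zz7, zzz, 77zz, 7z7z, 7z777].


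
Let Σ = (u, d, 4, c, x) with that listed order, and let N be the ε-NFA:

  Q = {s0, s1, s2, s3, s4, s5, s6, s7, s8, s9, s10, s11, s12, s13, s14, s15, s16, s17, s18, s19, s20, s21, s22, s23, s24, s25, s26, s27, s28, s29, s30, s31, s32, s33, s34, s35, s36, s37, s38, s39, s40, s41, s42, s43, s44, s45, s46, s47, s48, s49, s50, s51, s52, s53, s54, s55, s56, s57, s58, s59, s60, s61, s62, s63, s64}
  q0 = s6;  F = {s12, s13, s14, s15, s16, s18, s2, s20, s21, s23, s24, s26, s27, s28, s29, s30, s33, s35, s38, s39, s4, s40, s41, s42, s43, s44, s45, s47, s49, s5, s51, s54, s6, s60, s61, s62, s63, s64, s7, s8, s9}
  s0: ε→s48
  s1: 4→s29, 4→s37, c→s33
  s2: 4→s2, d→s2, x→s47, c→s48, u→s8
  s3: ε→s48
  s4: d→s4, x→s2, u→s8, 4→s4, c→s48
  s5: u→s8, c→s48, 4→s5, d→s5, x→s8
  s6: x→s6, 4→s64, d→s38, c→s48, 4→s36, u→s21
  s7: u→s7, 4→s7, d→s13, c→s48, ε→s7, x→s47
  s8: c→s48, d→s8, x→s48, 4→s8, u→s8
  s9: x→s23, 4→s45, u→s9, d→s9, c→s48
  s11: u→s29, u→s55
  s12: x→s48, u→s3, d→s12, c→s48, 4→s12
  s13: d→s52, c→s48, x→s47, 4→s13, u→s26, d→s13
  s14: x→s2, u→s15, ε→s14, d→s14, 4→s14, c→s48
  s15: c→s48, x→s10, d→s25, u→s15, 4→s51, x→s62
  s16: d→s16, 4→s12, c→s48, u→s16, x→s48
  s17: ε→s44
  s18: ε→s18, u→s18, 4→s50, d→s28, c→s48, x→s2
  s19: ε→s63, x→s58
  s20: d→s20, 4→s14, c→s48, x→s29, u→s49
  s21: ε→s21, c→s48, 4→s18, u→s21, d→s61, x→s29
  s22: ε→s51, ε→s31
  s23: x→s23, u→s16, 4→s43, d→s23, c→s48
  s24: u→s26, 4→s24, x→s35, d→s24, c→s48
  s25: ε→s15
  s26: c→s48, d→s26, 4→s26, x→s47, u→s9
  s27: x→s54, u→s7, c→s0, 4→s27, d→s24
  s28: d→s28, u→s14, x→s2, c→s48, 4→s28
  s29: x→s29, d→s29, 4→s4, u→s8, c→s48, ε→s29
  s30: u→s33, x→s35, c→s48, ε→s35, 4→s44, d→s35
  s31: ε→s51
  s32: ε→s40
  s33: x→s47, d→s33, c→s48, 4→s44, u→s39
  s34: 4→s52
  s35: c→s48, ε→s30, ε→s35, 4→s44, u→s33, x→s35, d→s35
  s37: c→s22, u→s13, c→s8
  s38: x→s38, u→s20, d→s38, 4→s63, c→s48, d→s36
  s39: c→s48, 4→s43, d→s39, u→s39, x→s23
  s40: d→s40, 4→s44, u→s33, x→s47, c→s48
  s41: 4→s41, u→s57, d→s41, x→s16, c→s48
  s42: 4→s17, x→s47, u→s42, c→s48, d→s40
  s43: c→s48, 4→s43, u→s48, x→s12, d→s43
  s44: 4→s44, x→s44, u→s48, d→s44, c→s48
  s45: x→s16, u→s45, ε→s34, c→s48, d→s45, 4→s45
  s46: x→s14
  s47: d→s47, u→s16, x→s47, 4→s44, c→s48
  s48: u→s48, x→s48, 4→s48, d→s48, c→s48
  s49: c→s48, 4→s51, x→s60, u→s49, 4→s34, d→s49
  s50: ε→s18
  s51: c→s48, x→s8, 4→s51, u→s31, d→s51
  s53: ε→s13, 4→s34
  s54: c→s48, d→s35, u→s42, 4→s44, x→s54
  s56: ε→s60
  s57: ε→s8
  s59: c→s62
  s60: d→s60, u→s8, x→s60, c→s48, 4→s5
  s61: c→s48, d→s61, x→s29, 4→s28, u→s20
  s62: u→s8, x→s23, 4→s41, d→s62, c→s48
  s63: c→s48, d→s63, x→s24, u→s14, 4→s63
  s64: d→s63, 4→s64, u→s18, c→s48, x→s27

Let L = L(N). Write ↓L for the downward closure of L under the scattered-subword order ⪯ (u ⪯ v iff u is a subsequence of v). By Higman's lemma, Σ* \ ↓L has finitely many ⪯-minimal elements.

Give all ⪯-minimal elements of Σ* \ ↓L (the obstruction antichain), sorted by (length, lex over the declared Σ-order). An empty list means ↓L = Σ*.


|Q|=65, |F|=41, |δ|=250 (22 ε).
min D↑ (41 st, q0=0, F={4}): 0:u→1,d→2,4→3,c→4,x→0 1:u→1,d→5,4→6,c→4,x→7 2:u→8,d→2,4→9,c→4,x→2 3:u→6,d→9,4→3,c→4,x→10 4:u→4,d→4,4→4,c→4,x→4 5:u→8,d→5,4→11,c→4,x→7 6:u→6,d→11,4→6,c→4,x→12 7:u→13,d→7,4→14,c→4,x→7 8:u→15,d→8,4→16,c→4,x→7 9:u→16,d→9,4→9,c→4,x→17 10:u→18,d→17,4→10,c→4,x→19 11:u→16,d→11,4→11,c→4,x→12 12:u→13,d→12,4→12,c→4,x→20 13:u→13,d→13,4→13,c→4,x→4 14:u→13,d→14,4→14,c→4,x→12 15:u→15,d→15,4→21,c→4,x→22 16:u→23,d→16,4→16,c→4,x→12 17:u→24,d→17,4→17,c→4,x→25 18:u→18,d→26,4→18,c→4,x→20 19:u→27,d→25,4→28,c→4,x→19 20:u→29,d→20,4→28,c→4,x→20 21:u→21,d→21,4→21,c→4,x→13 22:u→13,d→22,4→30,c→4,x→22 23:u→23,d→23,4→21,c→4,x→31 24:u→32,d→24,4→24,c→4,x→20 25:u→33,d→25,4→28,c→4,x→25 26:u→24,d→26,4→26,c→4,x→20 27:u→27,d→34,4→28,c→4,x→20 28:u→4,d→28,4→28,c→4,x→28 29:u→29,d→29,4→35,c→4,x→4 30:u→13,d→30,4→30,c→4,x→13 31:u→13,d→31,4→36,c→4,x→37 32:u→32,d→32,4→38,c→4,x→37 33:u→39,d→33,4→28,c→4,x→20 34:u→33,d→34,4→28,c→4,x→20 35:u→4,d→35,4→35,c→4,x→4 36:u→13,d→36,4→36,c→4,x→29 37:u→29,d→37,4→40,c→4,x→37 38:u→38,d→38,4→38,c→4,x→29 39:u→39,d→39,4→40,c→4,x→37 40:u→4,d→40,4→40,c→4,x→35 [Hopcroft].
'c': |S_i|=[53, 2] end={s0,s48} ∉↓L; 1/1 deletions ∈↓L.
'uxux': |S_i|=[53, 42, 18, 6, 1] end={s48} rej; 4/4 del acc.
'4xx4u': N↓-sim [53, 45, 32, 16, 6, 2] end={s3,s48} — reject; 5/5 deletions ∈↓L.
'duu4xx': run [53, 42, 32, 23, 14, 5, 1] end={s48} — reject; 6/6 single-dels accept.
4 obstructions.

min(Σ*\↓L) = [c, uxux, 4xx4u, duu4xx].


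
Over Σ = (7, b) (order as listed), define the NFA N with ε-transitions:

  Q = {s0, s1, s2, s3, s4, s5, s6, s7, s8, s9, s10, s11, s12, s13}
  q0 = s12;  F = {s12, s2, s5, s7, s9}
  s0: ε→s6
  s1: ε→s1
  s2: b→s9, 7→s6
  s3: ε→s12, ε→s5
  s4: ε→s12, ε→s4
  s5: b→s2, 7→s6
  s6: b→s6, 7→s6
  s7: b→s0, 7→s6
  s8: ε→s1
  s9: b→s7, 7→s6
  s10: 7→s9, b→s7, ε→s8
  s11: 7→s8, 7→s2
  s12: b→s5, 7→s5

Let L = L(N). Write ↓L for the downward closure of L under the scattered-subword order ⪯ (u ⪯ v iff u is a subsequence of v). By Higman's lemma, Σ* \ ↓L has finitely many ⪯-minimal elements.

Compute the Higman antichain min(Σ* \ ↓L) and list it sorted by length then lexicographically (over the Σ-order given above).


|Q|=14, |F|=5, |δ|=24 (8 ε).
min D↑ (6 st, q0=0, F={2}): 0:7→1,b→1 1:7→2,b→3 2:7→2,b→2 3:7→2,b→4 4:7→2,b→5 5:7→2,b→2 (ε-aug+det+¬).
'77': run [7, 6, 1] end={s6} rej; 2/2 del acc.
'b7': run [7, 6, 1] end={s6} ∉↓L; 2/2 single-dels accept.
'7bbbb': |S_i|=[7, 6, 5, 4, 3, 2] end={s0,s6} rej; 5/5 single-dels accept.
'bbbbb': N↓-sim [7, 6, 5, 4, 3, 2] end={s0,s6} — reject; 5/5 del acc.
4 minimals (antichain).

A = [77, b7, 7bbbb, bbbbb].


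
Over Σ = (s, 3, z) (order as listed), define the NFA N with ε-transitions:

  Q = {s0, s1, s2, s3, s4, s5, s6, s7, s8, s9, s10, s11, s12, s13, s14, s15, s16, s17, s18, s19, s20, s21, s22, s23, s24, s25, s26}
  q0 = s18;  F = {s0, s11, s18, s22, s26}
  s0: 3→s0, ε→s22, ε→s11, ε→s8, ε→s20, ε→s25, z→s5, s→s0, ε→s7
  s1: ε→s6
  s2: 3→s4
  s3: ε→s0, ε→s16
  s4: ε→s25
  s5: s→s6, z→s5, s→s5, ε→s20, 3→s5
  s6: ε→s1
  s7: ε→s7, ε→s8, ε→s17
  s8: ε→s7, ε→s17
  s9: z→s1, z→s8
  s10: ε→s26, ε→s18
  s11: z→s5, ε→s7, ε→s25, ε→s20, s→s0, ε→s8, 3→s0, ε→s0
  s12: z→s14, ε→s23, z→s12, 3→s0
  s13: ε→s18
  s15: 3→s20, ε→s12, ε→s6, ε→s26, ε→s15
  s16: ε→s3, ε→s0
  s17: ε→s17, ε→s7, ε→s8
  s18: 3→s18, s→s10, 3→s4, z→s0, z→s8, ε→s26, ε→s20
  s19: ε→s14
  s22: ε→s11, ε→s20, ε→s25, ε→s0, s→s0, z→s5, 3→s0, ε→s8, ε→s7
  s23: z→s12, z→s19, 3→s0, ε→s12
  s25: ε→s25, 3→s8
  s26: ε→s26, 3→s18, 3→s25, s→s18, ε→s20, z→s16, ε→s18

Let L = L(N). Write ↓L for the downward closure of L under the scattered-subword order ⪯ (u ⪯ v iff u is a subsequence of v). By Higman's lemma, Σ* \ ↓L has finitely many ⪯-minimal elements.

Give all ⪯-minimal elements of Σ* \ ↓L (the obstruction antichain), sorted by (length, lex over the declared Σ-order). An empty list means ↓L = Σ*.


|Q|=27, |F|=5, |δ|=82 (49 ε).
min D↑ (3 st, q0=0, F={2}): 0:s→0,3→0,z→1 1:s→1,3→1,z→2 2:s→2,3→2,z→2 (ε-aug+det+¬).
'zz': N↓-sim [17, 13, 4] end={s1,s20,s5,s6} rej; 2/2 deletions ∈↓L.
1 words, ⪯-incomp.

A = [zz].


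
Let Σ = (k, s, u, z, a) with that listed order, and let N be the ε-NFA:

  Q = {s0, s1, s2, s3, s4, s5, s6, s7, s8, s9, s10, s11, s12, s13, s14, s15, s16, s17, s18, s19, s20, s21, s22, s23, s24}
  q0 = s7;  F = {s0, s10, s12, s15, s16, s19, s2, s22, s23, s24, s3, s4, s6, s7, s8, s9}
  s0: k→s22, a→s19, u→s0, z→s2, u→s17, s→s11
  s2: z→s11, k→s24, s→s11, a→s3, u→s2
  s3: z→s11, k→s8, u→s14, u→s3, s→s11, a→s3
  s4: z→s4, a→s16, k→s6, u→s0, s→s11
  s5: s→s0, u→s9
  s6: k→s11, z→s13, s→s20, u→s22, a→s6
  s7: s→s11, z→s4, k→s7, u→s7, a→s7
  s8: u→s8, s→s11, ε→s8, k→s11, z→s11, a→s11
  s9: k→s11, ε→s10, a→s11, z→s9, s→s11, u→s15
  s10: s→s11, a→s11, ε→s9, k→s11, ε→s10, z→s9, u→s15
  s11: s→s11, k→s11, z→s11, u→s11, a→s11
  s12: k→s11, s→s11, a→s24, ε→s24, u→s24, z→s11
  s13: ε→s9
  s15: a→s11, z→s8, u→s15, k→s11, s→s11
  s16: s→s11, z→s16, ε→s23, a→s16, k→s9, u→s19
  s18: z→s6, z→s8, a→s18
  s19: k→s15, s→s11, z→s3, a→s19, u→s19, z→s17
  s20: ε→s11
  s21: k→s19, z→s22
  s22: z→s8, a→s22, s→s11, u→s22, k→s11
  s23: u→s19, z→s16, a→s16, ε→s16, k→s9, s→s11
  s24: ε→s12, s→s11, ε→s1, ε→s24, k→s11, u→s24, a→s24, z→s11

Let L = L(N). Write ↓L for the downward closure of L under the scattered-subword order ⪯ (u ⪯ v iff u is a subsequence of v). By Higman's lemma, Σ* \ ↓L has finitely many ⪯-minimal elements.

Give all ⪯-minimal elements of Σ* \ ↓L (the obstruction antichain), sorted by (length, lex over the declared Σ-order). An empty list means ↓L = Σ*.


min(Σ*\↓L) = [s, zkk, zkza, zuzz, zaka].

|Q|=25, |F|=16, |δ|=107 (12 ε).
min D↑ (14 st, q0=0, F={1}): 0:k→0,s→1,u→0,z→2,a→0 1:k→1,s→1,u→1,z→1,a→1 2:k→3,s→1,u→4,z→2,a→5 3:k→1,s→1,u→6,z→7,a→3 4:k→6,s→1,u→4,z→8,a→9 5:k→7,s→1,u→9,z→5,a→5 6:k→1,s→1,u→6,z→10,a→6 7:k→1,s→1,u→11,z→7,a→1 8:k→12,s→1,u→8,z→1,a→13 9:k→11,s→1,u→9,z→13,a→9 10:k→1,s→1,u→10,z→1,a→1 11:k→1,s→1,u→11,z→10,a→1 12:k→1,s→1,u→12,z→1,a→12 13:k→10,s→1,u→13,z→1,a→13 [Hopcroft].
's': N↓-sim [22, 2] end={s11,s20} — reject; 1/1 del acc.
'zkk': N↓-sim [22, 21, 12, 1] end={s11} rej; 3/3 del acc.
'zkza': run [22, 21, 12, 6, 1] end={s11} rej; 4/4 single-dels accept.
'zuzz': N↓-sim [22, 21, 13, 9, 1] end={s11} ∉↓L; 4/4 del acc.
'zaka': run [22, 21, 18, 5, 1] end={s11} — reject; 4/4 del acc.
5 words, ⪯-incomp.


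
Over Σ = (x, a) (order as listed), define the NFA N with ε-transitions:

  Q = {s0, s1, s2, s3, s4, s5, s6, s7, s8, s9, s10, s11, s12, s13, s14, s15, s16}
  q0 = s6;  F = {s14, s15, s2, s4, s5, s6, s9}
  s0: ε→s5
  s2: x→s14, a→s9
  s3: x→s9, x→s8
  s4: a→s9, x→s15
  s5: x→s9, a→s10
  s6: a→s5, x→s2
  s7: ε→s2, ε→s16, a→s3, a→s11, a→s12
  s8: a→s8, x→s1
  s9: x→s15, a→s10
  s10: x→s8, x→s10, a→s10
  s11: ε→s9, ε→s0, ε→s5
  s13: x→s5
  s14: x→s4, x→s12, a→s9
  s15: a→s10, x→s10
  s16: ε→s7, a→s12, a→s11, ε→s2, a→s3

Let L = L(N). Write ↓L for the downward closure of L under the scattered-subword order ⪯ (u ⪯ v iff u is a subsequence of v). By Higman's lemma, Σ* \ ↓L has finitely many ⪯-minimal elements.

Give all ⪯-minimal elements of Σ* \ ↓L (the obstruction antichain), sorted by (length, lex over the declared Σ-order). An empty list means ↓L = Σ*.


|Q|=17, |F|=7, |δ|=37 (8 ε).
min D↑ (8 st, q0=0, F={5}): 0:x→1,a→2 1:x→3,a→4 2:x→4,a→5 3:x→6,a→4 4:x→7,a→5 5:x→5,a→5 6:x→7,a→4 7:x→5,a→5.
'aa': |S_i|=[11, 6, 3] end={s1,s10,s8} rej; 2/2 single-dels accept.
'xaxx': |S_i|=[11, 9, 5, 4, 3] end={s1,s10,s8} — reject; 4/4 single-dels accept.
'axxx': N↓-sim [11, 6, 5, 4, 3] end={s1,s10,s8} — reject; 4/4 single-dels accept.
'xxxxx': N↓-sim [11, 9, 8, 7, 4, 3] end={s1,s10,s8} ∉↓L; 5/5 deletions ∈↓L.
'xxxxa': N↓-sim [11, 9, 8, 7, 4, 3] end={s1,s10,s8} rej; 5/5 deletions ∈↓L.
5 obstructions.

A = [aa, xaxx, axxx, xxxxx, xxxxa].
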